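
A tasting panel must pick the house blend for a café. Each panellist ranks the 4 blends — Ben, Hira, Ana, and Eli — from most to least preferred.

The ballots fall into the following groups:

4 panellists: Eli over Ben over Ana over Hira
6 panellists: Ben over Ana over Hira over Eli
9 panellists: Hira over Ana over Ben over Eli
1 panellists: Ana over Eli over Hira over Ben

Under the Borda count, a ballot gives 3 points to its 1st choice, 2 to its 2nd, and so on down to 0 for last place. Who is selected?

Ana

Borda scores:
  Ben: 4·2 + 6·3 + 9·1 + 0 = 35
  Hira: 4·0 + 6·1 + 9·3 + 1 = 34
  Ana: 4·1 + 6·2 + 9·2 + 3 = 37
  Eli: 4·3 + 6·0 + 9·0 + 2 = 14
Ana has the highest total.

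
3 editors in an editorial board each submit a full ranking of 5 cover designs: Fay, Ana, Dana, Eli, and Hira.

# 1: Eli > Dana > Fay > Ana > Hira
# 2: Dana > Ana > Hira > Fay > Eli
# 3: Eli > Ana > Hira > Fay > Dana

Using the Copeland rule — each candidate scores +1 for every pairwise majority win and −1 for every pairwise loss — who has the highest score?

Pairwise results:
  Fay vs Ana: Ana wins 2–1.
  Fay vs Dana: Dana wins 2–1.
  Fay vs Eli: Eli wins 2–1.
  Fay vs Hira: Hira wins 2–1.
  Ana vs Dana: Dana wins 2–1.
  Ana vs Eli: Eli wins 2–1.
  Ana vs Hira: Ana wins 3–0.
  Dana vs Eli: Eli wins 2–1.
  Dana vs Hira: Dana wins 2–1.
  Eli vs Hira: Eli wins 2–1.
Copeland scores (wins − losses):
  Fay: 0 − 4 = -4
  Ana: 2 − 2 = 0
  Dana: 3 − 1 = 2
  Eli: 4 − 0 = 4
  Hira: 1 − 3 = -2
Eli has the best Copeland score.

Eli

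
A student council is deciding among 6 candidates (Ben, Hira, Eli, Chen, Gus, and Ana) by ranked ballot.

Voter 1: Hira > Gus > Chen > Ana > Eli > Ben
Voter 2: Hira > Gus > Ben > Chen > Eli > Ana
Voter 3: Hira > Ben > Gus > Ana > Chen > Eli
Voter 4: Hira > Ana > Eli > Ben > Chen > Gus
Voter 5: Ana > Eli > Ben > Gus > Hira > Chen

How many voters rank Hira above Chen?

Ballots ranking Hira above Chen: 5.
Ballots ranking Chen above Hira: 0.
So 5 of 5 voters prefer Hira to Chen.

5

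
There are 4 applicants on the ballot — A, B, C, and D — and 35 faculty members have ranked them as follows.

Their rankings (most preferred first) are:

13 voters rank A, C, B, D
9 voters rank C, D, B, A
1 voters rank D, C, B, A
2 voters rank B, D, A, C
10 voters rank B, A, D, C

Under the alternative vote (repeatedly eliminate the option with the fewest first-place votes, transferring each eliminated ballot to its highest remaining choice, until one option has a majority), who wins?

B

Round 1: A 13, B 12, C 9, D 1. D has the fewest and is eliminated.
Round 2: A 13, B 12, C 10. C has the fewest and is eliminated.
Round 3: B 22, A 13. B has a majority.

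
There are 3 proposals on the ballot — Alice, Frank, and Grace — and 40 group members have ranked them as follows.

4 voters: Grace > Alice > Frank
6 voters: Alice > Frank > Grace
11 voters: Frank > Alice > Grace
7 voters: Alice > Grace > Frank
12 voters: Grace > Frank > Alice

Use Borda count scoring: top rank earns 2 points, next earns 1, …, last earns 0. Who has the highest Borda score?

Alice

Borda scores:
  Alice: 4·1 + 6·2 + 11·1 + 7·2 + 12·0 = 41
  Frank: 4·0 + 6·1 + 11·2 + 7·0 + 12·1 = 40
  Grace: 4·2 + 6·0 + 11·0 + 7·1 + 12·2 = 39
Alice has the highest total.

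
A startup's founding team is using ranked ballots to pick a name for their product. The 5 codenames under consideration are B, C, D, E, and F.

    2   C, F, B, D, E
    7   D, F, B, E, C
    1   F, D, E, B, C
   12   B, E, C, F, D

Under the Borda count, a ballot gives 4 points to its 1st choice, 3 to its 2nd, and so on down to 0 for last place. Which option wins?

B

Borda scores:
  B: 2·2 + 7·2 + 1 + 12·4 = 67
  C: 2·4 + 7·0 + 0 + 12·2 = 32
  D: 2·1 + 7·4 + 3 + 12·0 = 33
  E: 2·0 + 7·1 + 2 + 12·3 = 45
  F: 2·3 + 7·3 + 4 + 12·1 = 43
B has the highest total.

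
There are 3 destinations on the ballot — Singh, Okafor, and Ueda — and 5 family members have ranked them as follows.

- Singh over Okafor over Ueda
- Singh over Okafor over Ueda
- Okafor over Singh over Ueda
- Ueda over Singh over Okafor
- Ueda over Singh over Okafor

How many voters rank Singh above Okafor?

4

Ballots ranking Singh above Okafor: 4.
Ballots ranking Okafor above Singh: 1.
So 4 of 5 voters prefer Singh to Okafor.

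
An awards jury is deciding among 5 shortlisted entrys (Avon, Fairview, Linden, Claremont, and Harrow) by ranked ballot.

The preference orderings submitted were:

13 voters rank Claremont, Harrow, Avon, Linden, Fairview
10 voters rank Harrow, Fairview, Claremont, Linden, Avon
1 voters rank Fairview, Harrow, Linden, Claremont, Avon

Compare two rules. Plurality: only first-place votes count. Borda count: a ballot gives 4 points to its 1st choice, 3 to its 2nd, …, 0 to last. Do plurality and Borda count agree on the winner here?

Plurality first-place counts: Avon 0, Fairview 1, Linden 0, Claremont 13, Harrow 10 → Claremont.
Borda totals: Avon 26, Fairview 34, Linden 25, Claremont 73, Harrow 82 → Harrow.
The two rules disagree: plurality picks Claremont, Borda picks Harrow.

No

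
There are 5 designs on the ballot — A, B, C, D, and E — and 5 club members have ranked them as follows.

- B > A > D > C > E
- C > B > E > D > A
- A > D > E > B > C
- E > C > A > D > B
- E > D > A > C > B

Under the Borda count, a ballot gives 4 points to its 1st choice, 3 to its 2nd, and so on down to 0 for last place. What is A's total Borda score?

11

Borda scores:
  A: 3 + 0 + 4 + 2 + 2 = 11
  B: 4 + 3 + 1 + 0 + 0 = 8
  C: 1 + 4 + 0 + 3 + 1 = 9
  D: 2 + 1 + 3 + 1 + 3 = 10
  E: 0 + 2 + 2 + 4 + 4 = 12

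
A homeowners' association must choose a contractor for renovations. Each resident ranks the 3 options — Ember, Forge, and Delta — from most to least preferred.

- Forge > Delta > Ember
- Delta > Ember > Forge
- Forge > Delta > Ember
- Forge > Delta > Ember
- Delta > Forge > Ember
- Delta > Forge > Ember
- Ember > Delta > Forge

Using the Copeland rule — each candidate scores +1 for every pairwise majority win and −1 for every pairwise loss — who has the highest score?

Pairwise results:
  Ember vs Forge: Forge wins 5–2.
  Ember vs Delta: Delta wins 6–1.
  Forge vs Delta: Delta wins 4–3.
Copeland scores (wins − losses):
  Ember: 0 − 2 = -2
  Forge: 1 − 1 = 0
  Delta: 2 − 0 = 2
Delta has the best Copeland score.

Delta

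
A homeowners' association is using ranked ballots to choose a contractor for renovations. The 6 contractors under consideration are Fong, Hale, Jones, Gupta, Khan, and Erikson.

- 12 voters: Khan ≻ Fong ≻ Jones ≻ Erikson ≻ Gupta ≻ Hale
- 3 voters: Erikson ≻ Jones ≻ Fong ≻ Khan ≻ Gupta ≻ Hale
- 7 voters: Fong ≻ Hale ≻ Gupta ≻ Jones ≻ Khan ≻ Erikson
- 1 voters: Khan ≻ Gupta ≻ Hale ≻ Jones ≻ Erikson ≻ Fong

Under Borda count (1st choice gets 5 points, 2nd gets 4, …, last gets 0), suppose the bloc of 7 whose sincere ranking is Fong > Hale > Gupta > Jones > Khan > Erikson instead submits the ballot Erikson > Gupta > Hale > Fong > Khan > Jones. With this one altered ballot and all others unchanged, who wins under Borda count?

Khan

Borda totals with the altered ballot: Fong 71, Hale 24, Jones 50, Gupta 47, Khan 78, Erikson 75.
The switch changes the winner from Fong to Khan.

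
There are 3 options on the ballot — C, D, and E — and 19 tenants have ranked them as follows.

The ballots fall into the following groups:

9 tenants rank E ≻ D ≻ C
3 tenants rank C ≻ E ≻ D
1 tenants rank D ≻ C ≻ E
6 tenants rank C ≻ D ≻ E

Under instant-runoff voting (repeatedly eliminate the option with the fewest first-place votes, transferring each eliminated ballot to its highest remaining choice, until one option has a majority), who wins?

C

Round 1: C 9, E 9, D 1. D has the fewest and is eliminated.
Round 2: C 10, E 9. C has a majority.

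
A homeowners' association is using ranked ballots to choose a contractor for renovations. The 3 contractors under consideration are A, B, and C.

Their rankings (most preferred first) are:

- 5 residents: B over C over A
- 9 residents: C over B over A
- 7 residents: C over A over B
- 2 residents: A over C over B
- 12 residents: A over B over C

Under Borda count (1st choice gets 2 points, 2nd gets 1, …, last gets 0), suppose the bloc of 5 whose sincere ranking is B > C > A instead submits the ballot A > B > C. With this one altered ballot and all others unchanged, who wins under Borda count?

Borda totals with the altered ballot: A 45, B 26, C 34.
The switch changes the winner from C to A.

A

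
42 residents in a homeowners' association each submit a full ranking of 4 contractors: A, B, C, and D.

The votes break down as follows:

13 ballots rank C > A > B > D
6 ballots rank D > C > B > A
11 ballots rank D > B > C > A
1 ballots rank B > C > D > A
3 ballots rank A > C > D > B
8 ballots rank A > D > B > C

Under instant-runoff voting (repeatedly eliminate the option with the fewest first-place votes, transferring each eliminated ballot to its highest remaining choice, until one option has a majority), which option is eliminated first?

B

Round 1: D 17, C 13, A 11, B 1. B has the fewest and is eliminated.
Round 2: D 17, C 14, A 11. A has the fewest and is eliminated.
Round 3: D 25, C 17. D has a majority.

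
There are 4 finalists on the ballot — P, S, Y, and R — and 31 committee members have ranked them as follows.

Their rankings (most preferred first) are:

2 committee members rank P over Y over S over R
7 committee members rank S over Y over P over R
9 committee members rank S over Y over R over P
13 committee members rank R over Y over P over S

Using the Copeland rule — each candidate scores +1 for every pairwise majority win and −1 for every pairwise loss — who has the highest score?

Pairwise results:
  P vs S: S wins 16–15.
  P vs Y: Y wins 29–2.
  P vs R: R wins 22–9.
  S vs Y: S wins 16–15.
  S vs R: S wins 18–13.
  Y vs R: Y wins 18–13.
Copeland scores (wins − losses):
  P: 0 − 3 = -3
  S: 3 − 0 = 3
  Y: 2 − 1 = 1
  R: 1 − 2 = -1
S has the best Copeland score.

S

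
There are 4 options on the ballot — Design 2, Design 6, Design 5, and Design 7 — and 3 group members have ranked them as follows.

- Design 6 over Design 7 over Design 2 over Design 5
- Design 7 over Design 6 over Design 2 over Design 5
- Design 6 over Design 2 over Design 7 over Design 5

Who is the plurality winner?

First-place vote totals:
  Design 2: 0
  Design 6: 2
  Design 5: 0
  Design 7: 1
Design 6 has the most first-place votes.

Design 6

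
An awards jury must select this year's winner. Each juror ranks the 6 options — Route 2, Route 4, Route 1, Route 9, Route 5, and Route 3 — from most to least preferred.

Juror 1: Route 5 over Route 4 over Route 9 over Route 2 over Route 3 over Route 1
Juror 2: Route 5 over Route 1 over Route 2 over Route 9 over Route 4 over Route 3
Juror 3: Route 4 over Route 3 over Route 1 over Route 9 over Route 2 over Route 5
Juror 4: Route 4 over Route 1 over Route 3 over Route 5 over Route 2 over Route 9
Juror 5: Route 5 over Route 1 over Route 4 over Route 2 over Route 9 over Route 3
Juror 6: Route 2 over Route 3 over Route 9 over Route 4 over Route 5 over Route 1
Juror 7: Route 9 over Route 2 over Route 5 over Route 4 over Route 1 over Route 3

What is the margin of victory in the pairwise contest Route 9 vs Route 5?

Ballots ranking Route 9 above Route 5: 3.
Ballots ranking Route 5 above Route 9: 4.
Route 5 wins 4–3, a margin of 1.

1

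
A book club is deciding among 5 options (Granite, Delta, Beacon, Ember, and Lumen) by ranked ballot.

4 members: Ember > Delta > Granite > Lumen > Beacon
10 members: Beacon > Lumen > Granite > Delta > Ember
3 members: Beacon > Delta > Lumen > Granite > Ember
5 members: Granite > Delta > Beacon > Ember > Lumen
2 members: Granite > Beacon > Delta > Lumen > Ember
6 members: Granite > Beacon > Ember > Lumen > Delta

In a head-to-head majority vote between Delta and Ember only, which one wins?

Delta

Ballots ranking Delta above Ember: 10+3+5+2 = 20.
Ballots ranking Ember above Delta: 4+6 = 10.
Delta wins the head-to-head, 20–10.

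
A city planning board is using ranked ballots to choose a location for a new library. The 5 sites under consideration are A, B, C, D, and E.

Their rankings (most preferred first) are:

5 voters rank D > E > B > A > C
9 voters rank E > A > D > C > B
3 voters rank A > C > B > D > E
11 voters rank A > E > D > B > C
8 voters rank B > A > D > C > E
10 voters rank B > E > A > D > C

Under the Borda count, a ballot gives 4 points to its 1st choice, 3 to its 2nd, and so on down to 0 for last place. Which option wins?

A

Borda scores:
  A: 5·1 + 9·3 + 3·4 + 11·4 + 8·3 + 10·2 = 132
  B: 5·2 + 9·0 + 3·2 + 11·1 + 8·4 + 10·4 = 99
  C: 5·0 + 9·1 + 3·3 + 11·0 + 8·1 + 10·0 = 26
  D: 5·4 + 9·2 + 3·1 + 11·2 + 8·2 + 10·1 = 89
  E: 5·3 + 9·4 + 3·0 + 11·3 + 8·0 + 10·3 = 114
A has the highest total.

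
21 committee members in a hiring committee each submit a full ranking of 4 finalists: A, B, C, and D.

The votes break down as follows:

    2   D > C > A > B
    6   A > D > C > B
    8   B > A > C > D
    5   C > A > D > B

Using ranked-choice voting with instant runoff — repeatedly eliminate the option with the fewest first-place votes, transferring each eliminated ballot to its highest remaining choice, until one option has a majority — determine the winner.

C

Round 1: B 8, A 6, C 5, D 2. D has the fewest and is eliminated.
Round 2: B 8, C 7, A 6. A has the fewest and is eliminated.
Round 3: C 13, B 8. C has a majority.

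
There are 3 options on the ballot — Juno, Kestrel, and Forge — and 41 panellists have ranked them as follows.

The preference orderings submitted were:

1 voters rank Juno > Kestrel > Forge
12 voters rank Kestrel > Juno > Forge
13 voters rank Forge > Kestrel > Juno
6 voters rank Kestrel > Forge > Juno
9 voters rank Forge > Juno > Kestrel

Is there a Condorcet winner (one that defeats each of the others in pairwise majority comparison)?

Yes

Head-to-head results (41 voters total):
Juno vs Kestrel: Kestrel wins 31–10.
Juno vs Forge: Forge wins 28–13.
Kestrel vs Forge: Forge wins 22–19.
Forge beats each rival — Juno (28–13), Kestrel (22–19) — so Forge is the Condorcet winner.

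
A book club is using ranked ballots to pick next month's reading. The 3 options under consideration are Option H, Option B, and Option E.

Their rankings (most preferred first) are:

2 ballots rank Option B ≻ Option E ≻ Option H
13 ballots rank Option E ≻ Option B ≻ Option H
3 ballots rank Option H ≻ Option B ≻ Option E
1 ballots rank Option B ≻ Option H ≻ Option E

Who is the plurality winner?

First-place vote totals:
  Option H: 3
  Option B: 3
  Option E: 13
Option E has the most first-place votes.

Option E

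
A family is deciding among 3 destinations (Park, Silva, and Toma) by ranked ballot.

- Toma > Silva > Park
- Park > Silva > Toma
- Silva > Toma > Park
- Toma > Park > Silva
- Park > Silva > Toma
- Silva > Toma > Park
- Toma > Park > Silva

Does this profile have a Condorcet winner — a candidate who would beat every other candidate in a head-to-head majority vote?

No

Head-to-head results (7 voters total):
Park vs Silva: Park wins 4–3.
Park vs Toma: Toma wins 5–2.
Silva vs Toma: Silva wins 4–3.
No candidate beats all others: Park beats Silva beats Toma beats Park, a majority cycle.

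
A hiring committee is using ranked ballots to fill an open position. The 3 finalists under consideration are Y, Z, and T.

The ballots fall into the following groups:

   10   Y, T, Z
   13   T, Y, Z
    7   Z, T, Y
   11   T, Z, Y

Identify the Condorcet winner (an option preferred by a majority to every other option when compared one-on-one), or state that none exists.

Head-to-head results (41 voters total):
Y vs Z: Y wins 23–18.
Y vs T: T wins 31–10.
Z vs T: T wins 34–7.
T beats each rival — Y (31–10), Z (34–7) — so T is the Condorcet winner.

T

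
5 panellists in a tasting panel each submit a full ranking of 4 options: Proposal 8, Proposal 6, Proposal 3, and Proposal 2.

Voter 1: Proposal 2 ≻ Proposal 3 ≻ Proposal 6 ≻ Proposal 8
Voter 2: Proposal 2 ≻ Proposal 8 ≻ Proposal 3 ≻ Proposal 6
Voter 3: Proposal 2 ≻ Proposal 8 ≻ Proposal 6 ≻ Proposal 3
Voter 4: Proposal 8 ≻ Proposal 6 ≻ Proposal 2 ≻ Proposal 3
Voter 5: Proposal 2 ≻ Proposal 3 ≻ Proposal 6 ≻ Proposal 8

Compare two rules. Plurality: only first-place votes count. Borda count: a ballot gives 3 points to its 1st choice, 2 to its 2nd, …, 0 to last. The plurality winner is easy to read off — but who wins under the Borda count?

Plurality first-place counts: Proposal 8 1, Proposal 6 0, Proposal 3 0, Proposal 2 4 → Proposal 2.
Borda totals: Proposal 8 7, Proposal 6 5, Proposal 3 5, Proposal 2 13 → Proposal 2.

Proposal 2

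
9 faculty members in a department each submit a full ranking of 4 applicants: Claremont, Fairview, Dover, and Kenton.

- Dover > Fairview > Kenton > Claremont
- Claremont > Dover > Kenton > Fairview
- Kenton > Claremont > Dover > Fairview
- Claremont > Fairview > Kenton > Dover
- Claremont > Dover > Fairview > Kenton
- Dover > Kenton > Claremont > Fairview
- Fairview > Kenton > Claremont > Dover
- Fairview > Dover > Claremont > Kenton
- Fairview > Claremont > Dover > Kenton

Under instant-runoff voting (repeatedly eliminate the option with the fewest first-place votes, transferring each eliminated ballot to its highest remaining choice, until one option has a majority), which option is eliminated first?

Kenton

Round 1: Claremont 3, Fairview 3, Dover 2, Kenton 1. Kenton has the fewest and is eliminated.
Round 2: Claremont 4, Fairview 3, Dover 2. Dover has the fewest and is eliminated.
Round 3: Claremont 5, Fairview 4. Claremont has a majority.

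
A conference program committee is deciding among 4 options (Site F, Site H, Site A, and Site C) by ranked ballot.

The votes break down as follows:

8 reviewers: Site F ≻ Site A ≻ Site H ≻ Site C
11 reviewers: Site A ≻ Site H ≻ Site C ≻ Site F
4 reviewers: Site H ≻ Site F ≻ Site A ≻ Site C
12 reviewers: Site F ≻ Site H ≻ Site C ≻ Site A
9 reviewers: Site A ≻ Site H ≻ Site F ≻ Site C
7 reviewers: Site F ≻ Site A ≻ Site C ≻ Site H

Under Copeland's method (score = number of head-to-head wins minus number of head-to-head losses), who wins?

Site F

Pairwise results:
  Site F vs Site H: Site F wins 27–24.
  Site F vs Site A: Site F wins 31–20.
  Site F vs Site C: Site F wins 40–11.
  Site H vs Site A: Site A wins 35–16.
  Site H vs Site C: Site H wins 44–7.
  Site A vs Site C: Site A wins 39–12.
Copeland scores (wins − losses):
  Site F: 3 − 0 = 3
  Site H: 1 − 2 = -1
  Site A: 2 − 1 = 1
  Site C: 0 − 3 = -3
Site F has the best Copeland score.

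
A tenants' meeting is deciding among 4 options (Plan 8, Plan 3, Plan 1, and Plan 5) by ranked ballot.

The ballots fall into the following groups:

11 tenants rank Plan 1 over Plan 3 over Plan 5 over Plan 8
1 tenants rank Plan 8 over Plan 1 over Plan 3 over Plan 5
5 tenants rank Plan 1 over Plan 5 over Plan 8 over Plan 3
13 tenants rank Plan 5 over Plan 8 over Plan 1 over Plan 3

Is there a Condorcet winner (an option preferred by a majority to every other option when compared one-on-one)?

Yes

Head-to-head results (30 voters total):
Plan 8 vs Plan 3: Plan 8 wins 19–11.
Plan 8 vs Plan 1: Plan 1 wins 16–14.
Plan 8 vs Plan 5: Plan 5 wins 29–1.
Plan 3 vs Plan 1: Plan 1 wins 30–0.
Plan 3 vs Plan 5: Plan 5 wins 18–12.
Plan 1 vs Plan 5: Plan 1 wins 17–13.
Plan 1 beats each rival — Plan 8 (16–14), Plan 3 (30–0), Plan 5 (17–13) — so Plan 1 is the Condorcet winner.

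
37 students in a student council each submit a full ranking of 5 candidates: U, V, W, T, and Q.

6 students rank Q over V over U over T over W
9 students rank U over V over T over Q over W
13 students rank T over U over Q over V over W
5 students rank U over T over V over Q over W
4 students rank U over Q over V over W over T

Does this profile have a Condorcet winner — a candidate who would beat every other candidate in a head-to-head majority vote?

Head-to-head results (37 voters total):
U vs V: U wins 31–6.
U vs W: U wins 37–0.
U vs T: U wins 24–13.
U vs Q: U wins 31–6.
V vs W: V wins 37–0.
V vs T: V wins 19–18.
V vs Q: Q wins 23–14.
W vs T: T wins 33–4.
W vs Q: Q wins 37–0.
T vs Q: T wins 27–10.
U beats each rival — V (31–6), W (37–0), T (24–13), Q (31–6) — so U is the Condorcet winner.

Yes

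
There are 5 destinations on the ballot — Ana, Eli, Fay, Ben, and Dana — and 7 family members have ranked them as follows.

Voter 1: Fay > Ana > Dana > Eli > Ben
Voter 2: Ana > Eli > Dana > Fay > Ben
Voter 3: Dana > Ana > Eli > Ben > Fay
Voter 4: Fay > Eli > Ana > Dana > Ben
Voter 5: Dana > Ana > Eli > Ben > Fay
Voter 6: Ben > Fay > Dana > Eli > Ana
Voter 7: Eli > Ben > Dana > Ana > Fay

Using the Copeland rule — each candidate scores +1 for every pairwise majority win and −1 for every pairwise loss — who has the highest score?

Dana

Pairwise results:
  Ana vs Eli: Ana wins 4–3.
  Ana vs Fay: Ana wins 4–3.
  Ana vs Ben: Ana wins 5–2.
  Ana vs Dana: Dana wins 4–3.
  Eli vs Fay: Eli wins 4–3.
  Eli vs Ben: Eli wins 6–1.
  Eli vs Dana: Dana wins 4–3.
  Fay vs Ben: Ben wins 4–3.
  Fay vs Dana: Dana wins 4–3.
  Ben vs Dana: Dana wins 5–2.
Copeland scores (wins − losses):
  Ana: 3 − 1 = 2
  Eli: 2 − 2 = 0
  Fay: 0 − 4 = -4
  Ben: 1 − 3 = -2
  Dana: 4 − 0 = 4
Dana has the best Copeland score.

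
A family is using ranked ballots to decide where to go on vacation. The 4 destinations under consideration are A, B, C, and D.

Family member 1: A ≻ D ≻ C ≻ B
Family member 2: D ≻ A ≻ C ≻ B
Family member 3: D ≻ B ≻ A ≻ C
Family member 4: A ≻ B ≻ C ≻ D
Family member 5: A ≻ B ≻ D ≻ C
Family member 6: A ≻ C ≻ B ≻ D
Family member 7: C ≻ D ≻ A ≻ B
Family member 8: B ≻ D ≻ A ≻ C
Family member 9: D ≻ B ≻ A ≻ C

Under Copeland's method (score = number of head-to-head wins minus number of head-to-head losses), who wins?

Pairwise results:
  A vs B: A wins 6–3.
  A vs C: A wins 8–1.
  A vs D: D wins 5–4.
  B vs C: B wins 5–4.
  B vs D: D wins 5–4.
  C vs D: D wins 6–3.
Copeland scores (wins − losses):
  A: 2 − 1 = 1
  B: 1 − 2 = -1
  C: 0 − 3 = -3
  D: 3 − 0 = 3
D has the best Copeland score.

D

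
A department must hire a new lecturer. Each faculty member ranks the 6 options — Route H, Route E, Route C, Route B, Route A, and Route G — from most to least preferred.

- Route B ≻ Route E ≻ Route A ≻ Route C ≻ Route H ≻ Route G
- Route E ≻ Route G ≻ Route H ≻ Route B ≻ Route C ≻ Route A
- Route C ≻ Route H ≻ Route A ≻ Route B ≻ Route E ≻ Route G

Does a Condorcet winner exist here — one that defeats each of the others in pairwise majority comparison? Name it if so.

Head-to-head results (3 voters total):
Route H vs Route E: Route E wins 2–1.
Route H vs Route C: Route C wins 2–1.
Route H vs Route B: Route H wins 2–1.
Route H vs Route A: Route H wins 2–1.
Route H vs Route G: Route H wins 2–1.
Route E vs Route C: Route E wins 2–1.
Route E vs Route B: Route B wins 2–1.
Route E vs Route A: Route E wins 2–1.
Route E vs Route G: Route E wins 3–0.
Route C vs Route B: Route B wins 2–1.
Route C vs Route A: Route C wins 2–1.
Route C vs Route G: Route C wins 2–1.
Route B vs Route A: Route B wins 2–1.
Route B vs Route G: Route B wins 2–1.
Route A vs Route G: Route A wins 2–1.
No candidate beats all others: Route H beats Route B beats Route E beats Route H, a majority cycle.

No Condorcet winner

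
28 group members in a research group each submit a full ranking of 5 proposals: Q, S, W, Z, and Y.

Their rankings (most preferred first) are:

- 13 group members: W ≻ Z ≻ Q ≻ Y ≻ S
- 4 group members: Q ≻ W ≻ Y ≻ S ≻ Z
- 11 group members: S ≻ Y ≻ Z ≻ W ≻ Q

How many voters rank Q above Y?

Ballots ranking Q above Y: 13+4 = 17.
Ballots ranking Y above Q: 11.
So 17 of 28 voters prefer Q to Y.

17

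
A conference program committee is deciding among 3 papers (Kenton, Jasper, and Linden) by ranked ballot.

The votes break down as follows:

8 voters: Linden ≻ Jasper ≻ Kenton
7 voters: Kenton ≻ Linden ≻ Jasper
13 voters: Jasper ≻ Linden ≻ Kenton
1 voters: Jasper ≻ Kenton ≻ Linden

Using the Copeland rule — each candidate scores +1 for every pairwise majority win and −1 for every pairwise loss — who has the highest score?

Linden

Pairwise results:
  Kenton vs Jasper: Jasper wins 22–7.
  Kenton vs Linden: Linden wins 21–8.
  Jasper vs Linden: Linden wins 15–14.
Copeland scores (wins − losses):
  Kenton: 0 − 2 = -2
  Jasper: 1 − 1 = 0
  Linden: 2 − 0 = 2
Linden has the best Copeland score.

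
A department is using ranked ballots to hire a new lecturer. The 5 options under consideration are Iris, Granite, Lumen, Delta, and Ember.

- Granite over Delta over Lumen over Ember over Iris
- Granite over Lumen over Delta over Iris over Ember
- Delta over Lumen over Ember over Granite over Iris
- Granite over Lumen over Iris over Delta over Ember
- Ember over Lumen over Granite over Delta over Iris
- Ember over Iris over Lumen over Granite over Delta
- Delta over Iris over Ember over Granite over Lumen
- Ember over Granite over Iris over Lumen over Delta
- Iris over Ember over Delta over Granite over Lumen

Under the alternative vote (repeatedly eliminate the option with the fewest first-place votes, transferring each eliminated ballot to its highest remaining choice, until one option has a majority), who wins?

Ember

Round 1: Granite 3, Ember 3, Delta 2, Iris 1, Lumen 0. Lumen has the fewest and is eliminated.
Round 2: Granite 3, Ember 3, Delta 2, Iris 1. Iris has the fewest and is eliminated.
Round 3: Ember 4, Granite 3, Delta 2. Delta has the fewest and is eliminated.
Round 4: Ember 6, Granite 3. Ember has a majority.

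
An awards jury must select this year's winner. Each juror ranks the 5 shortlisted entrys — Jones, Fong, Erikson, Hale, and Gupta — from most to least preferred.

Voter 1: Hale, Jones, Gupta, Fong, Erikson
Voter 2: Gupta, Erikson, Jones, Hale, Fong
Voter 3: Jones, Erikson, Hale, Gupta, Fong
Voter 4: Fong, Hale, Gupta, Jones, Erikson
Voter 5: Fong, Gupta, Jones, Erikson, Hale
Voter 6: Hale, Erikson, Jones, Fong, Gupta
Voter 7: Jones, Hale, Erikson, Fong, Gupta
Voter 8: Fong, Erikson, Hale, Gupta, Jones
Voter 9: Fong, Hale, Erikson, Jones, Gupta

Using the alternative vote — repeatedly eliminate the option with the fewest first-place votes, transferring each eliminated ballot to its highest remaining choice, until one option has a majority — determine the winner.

Round 1: Fong 4, Jones 2, Hale 2, Gupta 1, Erikson 0. Erikson has the fewest and is eliminated.
Round 2: Fong 4, Jones 2, Hale 2, Gupta 1. Gupta has the fewest and is eliminated.
Round 3: Fong 4, Jones 3, Hale 2. Hale has the fewest and is eliminated.
Round 4: Jones 5, Fong 4. Jones has a majority.

Jones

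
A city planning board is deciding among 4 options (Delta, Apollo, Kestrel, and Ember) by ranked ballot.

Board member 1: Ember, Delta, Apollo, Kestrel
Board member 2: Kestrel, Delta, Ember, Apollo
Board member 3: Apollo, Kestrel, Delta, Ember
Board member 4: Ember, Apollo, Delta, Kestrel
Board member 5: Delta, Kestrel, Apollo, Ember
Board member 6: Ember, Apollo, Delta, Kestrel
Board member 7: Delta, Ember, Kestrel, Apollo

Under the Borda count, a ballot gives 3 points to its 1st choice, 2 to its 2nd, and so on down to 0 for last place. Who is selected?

Delta

Borda scores:
  Delta: 2 + 2 + 1 + 1 + 3 + 1 + 3 = 13
  Apollo: 1 + 0 + 3 + 2 + 1 + 2 + 0 = 9
  Kestrel: 0 + 3 + 2 + 0 + 2 + 0 + 1 = 8
  Ember: 3 + 1 + 0 + 3 + 0 + 3 + 2 = 12
Delta has the highest total.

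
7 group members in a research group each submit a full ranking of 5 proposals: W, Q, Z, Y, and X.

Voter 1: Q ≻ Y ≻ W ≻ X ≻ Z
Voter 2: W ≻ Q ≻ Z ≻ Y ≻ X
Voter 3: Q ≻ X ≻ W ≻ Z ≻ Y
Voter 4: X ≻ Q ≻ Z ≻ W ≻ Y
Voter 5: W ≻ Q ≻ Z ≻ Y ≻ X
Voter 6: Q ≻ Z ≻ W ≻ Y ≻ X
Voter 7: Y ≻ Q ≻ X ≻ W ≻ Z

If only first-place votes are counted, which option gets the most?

Q

First-place vote totals:
  W: 2
  Q: 3
  Z: 0
  Y: 1
  X: 1
Q has the most first-place votes.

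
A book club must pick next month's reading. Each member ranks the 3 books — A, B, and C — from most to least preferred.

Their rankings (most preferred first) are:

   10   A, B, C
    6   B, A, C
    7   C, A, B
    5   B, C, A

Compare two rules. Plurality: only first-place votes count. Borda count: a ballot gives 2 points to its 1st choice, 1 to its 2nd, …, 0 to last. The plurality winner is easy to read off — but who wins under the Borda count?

A

Plurality first-place counts: A 10, B 11, C 7 → B.
Borda totals: A 33, B 32, C 19 → A.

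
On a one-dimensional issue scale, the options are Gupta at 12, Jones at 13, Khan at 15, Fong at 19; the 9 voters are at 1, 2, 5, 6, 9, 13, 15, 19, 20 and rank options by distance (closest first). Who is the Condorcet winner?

Gupta

With single-peaked preferences on a line, the Condorcet winner is the candidate closest to the median voter.
The median voter (position 9) is closest to Gupta at 12.
Check: Gupta vs Khan — voters closer to Gupta: 6 of 9.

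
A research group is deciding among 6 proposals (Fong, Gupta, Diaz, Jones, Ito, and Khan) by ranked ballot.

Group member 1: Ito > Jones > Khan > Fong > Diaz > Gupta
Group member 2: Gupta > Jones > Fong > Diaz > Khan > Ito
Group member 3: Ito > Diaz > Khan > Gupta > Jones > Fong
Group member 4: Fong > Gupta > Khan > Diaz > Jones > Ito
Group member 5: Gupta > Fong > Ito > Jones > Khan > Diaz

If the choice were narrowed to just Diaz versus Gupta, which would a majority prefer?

Gupta

Ballots ranking Diaz above Gupta: 2.
Ballots ranking Gupta above Diaz: 3.
Gupta wins the head-to-head, 3–2.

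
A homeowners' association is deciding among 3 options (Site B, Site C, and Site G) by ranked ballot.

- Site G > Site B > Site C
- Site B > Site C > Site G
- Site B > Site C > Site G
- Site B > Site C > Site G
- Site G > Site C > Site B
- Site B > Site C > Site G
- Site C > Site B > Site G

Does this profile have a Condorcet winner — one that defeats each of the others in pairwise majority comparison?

Yes

Head-to-head results (7 voters total):
Site B vs Site C: Site B wins 5–2.
Site B vs Site G: Site B wins 5–2.
Site C vs Site G: Site C wins 5–2.
Site B beats each rival — Site C (5–2), Site G (5–2) — so Site B is the Condorcet winner.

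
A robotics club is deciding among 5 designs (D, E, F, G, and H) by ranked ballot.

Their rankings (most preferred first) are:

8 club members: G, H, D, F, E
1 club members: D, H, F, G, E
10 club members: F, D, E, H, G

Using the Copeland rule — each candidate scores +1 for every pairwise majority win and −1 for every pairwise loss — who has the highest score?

F

Pairwise results:
  D vs E: D wins 19–0.
  D vs F: F wins 10–9.
  D vs G: D wins 11–8.
  D vs H: D wins 11–8.
  E vs F: F wins 19–0.
  E vs G: E wins 10–9.
  E vs H: E wins 10–9.
  F vs G: F wins 11–8.
  F vs H: F wins 10–9.
  G vs H: H wins 11–8.
Copeland scores (wins − losses):
  D: 3 − 1 = 2
  E: 2 − 2 = 0
  F: 4 − 0 = 4
  G: 0 − 4 = -4
  H: 1 − 3 = -2
F has the best Copeland score.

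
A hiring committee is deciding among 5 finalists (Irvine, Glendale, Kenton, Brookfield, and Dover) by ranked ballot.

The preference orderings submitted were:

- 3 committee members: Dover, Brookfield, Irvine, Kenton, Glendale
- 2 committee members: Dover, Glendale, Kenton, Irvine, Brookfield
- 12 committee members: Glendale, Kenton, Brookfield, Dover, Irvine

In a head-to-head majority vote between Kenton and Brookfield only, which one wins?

Ballots ranking Kenton above Brookfield: 2+12 = 14.
Ballots ranking Brookfield above Kenton: 3.
Kenton wins the head-to-head, 14–3.

Kenton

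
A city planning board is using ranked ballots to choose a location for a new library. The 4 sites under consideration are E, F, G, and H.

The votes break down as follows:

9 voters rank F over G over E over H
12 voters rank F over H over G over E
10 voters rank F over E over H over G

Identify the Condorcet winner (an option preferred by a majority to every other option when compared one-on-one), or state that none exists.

F

Head-to-head results (31 voters total):
E vs F: F wins 31–0.
E vs G: G wins 21–10.
E vs H: E wins 19–12.
F vs G: F wins 31–0.
F vs H: F wins 31–0.
G vs H: H wins 22–9.
F beats each rival — E (31–0), G (31–0), H (31–0) — so F is the Condorcet winner.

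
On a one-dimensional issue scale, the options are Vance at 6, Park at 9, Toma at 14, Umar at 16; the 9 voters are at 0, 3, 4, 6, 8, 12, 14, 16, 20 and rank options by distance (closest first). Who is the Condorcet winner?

With single-peaked preferences on a line, the Condorcet winner is the candidate closest to the median voter.
The median voter (position 8) is closest to Park at 9.
Check: Park vs Umar — voters closer to Park: 6 of 9.

Park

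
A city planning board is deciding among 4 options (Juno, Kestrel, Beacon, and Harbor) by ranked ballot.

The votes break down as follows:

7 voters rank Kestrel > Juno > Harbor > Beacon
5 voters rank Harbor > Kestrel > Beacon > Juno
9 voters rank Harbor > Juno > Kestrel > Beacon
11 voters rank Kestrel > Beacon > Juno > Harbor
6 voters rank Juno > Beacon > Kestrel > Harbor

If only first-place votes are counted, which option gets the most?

Kestrel

First-place vote totals:
  Juno: 6
  Kestrel: 18
  Beacon: 0
  Harbor: 14
Kestrel has the most first-place votes.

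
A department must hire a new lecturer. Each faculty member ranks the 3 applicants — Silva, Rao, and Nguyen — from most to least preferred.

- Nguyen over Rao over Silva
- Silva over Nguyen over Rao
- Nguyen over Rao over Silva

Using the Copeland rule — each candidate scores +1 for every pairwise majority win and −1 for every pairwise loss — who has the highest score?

Nguyen

Pairwise results:
  Silva vs Rao: Rao wins 2–1.
  Silva vs Nguyen: Nguyen wins 2–1.
  Rao vs Nguyen: Nguyen wins 3–0.
Copeland scores (wins − losses):
  Silva: 0 − 2 = -2
  Rao: 1 − 1 = 0
  Nguyen: 2 − 0 = 2
Nguyen has the best Copeland score.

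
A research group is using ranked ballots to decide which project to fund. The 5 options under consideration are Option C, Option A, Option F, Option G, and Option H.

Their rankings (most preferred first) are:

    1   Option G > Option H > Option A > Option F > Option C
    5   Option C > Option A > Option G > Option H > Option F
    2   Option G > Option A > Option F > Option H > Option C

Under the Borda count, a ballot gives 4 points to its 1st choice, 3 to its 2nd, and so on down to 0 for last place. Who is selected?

Borda scores:
  Option C: 0 + 5·4 + 2·0 = 20
  Option A: 2 + 5·3 + 2·3 = 23
  Option F: 1 + 5·0 + 2·2 = 5
  Option G: 4 + 5·2 + 2·4 = 22
  Option H: 3 + 5·1 + 2·1 = 10
Option A has the highest total.

Option A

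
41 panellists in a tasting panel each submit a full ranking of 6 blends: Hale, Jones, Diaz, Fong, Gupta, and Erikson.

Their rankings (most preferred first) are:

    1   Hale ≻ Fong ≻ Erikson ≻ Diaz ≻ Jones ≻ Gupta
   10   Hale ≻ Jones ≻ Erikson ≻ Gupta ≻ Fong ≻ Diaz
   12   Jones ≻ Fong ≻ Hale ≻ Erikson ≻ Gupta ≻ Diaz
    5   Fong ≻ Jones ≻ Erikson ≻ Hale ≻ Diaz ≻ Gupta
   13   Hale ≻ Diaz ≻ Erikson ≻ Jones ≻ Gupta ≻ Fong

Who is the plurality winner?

First-place vote totals:
  Hale: 24
  Jones: 12
  Diaz: 0
  Fong: 5
  Gupta: 0
  Erikson: 0
Hale has the most first-place votes.

Hale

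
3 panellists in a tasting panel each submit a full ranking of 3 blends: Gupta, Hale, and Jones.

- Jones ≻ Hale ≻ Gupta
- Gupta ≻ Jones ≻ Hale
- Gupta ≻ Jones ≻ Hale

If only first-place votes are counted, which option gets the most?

Gupta

First-place vote totals:
  Gupta: 2
  Hale: 0
  Jones: 1
Gupta has the most first-place votes.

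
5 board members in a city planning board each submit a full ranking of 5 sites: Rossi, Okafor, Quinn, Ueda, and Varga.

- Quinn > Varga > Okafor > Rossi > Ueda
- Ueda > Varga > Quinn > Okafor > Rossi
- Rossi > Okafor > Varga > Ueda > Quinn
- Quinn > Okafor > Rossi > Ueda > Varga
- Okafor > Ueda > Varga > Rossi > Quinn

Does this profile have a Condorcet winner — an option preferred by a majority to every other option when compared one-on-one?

Head-to-head results (5 voters total):
Rossi vs Okafor: Okafor wins 4–1.
Rossi vs Quinn: Quinn wins 3–2.
Rossi vs Ueda: Rossi wins 3–2.
Rossi vs Varga: Varga wins 3–2.
Okafor vs Quinn: Quinn wins 3–2.
Okafor vs Ueda: Okafor wins 4–1.
Okafor vs Varga: Okafor wins 3–2.
Quinn vs Ueda: Ueda wins 3–2.
Quinn vs Varga: Varga wins 3–2.
Ueda vs Varga: Ueda wins 3–2.
No candidate beats all others: Rossi beats Ueda beats Quinn beats Rossi, a majority cycle.

No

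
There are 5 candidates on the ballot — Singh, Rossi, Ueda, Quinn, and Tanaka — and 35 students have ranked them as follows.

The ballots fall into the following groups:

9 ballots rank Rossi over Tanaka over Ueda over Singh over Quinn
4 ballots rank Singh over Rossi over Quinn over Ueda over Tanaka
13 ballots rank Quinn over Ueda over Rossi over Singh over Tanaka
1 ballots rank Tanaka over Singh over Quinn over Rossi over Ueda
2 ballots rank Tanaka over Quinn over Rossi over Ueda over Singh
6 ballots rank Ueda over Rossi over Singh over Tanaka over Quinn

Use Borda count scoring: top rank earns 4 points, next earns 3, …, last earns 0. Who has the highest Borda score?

Borda scores:
  Singh: 9·1 + 4·4 + 13·1 + 3 + 2·0 + 6·2 = 53
  Rossi: 9·4 + 4·3 + 13·2 + 1 + 2·2 + 6·3 = 97
  Ueda: 9·2 + 4·1 + 13·3 + 0 + 2·1 + 6·4 = 87
  Quinn: 9·0 + 4·2 + 13·4 + 2 + 2·3 + 6·0 = 68
  Tanaka: 9·3 + 4·0 + 13·0 + 4 + 2·4 + 6·1 = 45
Rossi has the highest total.

Rossi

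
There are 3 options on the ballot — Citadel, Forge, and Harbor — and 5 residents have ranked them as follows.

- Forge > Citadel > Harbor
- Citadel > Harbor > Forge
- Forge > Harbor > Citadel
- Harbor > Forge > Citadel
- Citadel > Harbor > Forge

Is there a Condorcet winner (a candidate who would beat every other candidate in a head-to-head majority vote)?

No

Head-to-head results (5 voters total):
Citadel vs Forge: Forge wins 3–2.
Citadel vs Harbor: Citadel wins 3–2.
Forge vs Harbor: Harbor wins 3–2.
No candidate beats all others: Citadel beats Harbor beats Forge beats Citadel, a majority cycle.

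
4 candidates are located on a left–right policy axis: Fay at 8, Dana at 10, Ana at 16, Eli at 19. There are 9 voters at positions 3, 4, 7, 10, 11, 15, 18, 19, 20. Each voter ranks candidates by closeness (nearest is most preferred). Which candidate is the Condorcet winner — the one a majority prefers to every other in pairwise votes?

Dana

With single-peaked preferences on a line, the Condorcet winner is the candidate closest to the median voter.
The median voter (position 11) is closest to Dana at 10.
Check: Dana vs Ana — voters closer to Dana: 5 of 9.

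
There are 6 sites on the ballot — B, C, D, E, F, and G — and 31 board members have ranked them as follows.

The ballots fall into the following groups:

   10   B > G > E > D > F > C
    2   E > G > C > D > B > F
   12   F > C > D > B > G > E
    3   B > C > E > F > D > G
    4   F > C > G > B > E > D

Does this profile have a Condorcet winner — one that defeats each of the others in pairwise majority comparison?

Yes

Head-to-head results (31 voters total):
B vs C: C wins 18–13.
B vs D: B wins 17–14.
B vs E: B wins 29–2.
B vs F: F wins 16–15.
B vs G: B wins 25–6.
C vs D: C wins 21–10.
C vs E: C wins 19–12.
C vs F: F wins 26–5.
C vs G: C wins 19–12.
D vs E: E wins 19–12.
D vs F: F wins 19–12.
D vs G: G wins 16–15.
E vs F: F wins 16–15.
E vs G: G wins 26–5.
F vs G: F wins 19–12.
F beats each rival — B (16–15), C (26–5), D (19–12), E (16–15), G (19–12) — so F is the Condorcet winner.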